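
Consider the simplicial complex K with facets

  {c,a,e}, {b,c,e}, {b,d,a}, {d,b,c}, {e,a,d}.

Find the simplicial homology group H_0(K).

We work with the vertex ordering a < b < c < d < e. The simplices of K, each written with vertices in increasing order, are:

  0-simplices (5): a, b, c, d, e
  1-simplices (10): ab, ac, ad, ae, bc, bd, be, cd, ce, de
  2-simplices (5): abd, ace, ade, bcd, bce

giving chain groups C_0 ≅ Z^5, C_1 ≅ Z^10, C_2 ≅ Z^5.

The boundary map ∂_1: C_1 → C_0 maps an edge to its endpoints' difference, ∂[p,q] = q − p. For instance
  ∂be = e − b.
The resulting 5×10 matrix has rank 4, and its Smith normal form has invariant factors (1,1,1,1).

∂_2: C_2 → C_1 sends each 2-simplex [p,q,r] to [q,r] − [p,r] + [p,q]. For instance
  ∂bcd = cd − bd + bc,
  ∂ace = ce − ae + ac.
The resulting 10×5 matrix has rank 5, and its Smith normal form has invariant factors (1,1,1,1,1).

Now H_k = ker ∂_k / im ∂_{k+1}, so:

  H_0: rank C_0 − rank ∂_1 = 5 − 4 = 1, and the invariant factors of ∂_1 are all 1, so H_0 = Z.

H_0 ≅ Z.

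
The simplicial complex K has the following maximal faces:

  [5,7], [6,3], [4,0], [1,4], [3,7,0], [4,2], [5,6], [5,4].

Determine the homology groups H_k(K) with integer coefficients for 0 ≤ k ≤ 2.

Order the vertices as 0 < 1 < 2 < 3 < 4 < 5 < 6 < 7. Listing each simplex with vertices in this order, K has dimension 2 with simplices:

  0-simplices (8): [0], [1], [2], [3], [4], [5], [6], [7]
  1-simplices (10): [0,3], [0,4], [0,7], [1,4], [2,4], [3,6], [3,7], [4,5], [5,6], [5,7]
  2-simplices (1): [0,3,7]

Hence C_0 ≅ Z^8, C_1 ≅ Z^10, C_2 ≅ Z^1.

∂_1: C_1 → C_0 maps an edge to its endpoints' difference, ∂[p,q] = q − p.
The resulting 8×10 matrix has rank 7, and its Smith normal form has invariant factors (1,1,1,1,1,1,1).

Boundary ∂_2: C_2 → C_1 maps a triangle to the signed sum of its edges. For instance
  ∂[0,3,7] = [3,7] − [0,7] + [0,3].
As a 10×1 matrix over Z this has rank 1, with invariant factors (1).

Reading off H_k = ker ∂_k / im ∂_{k+1}:

  H_0: rank C_0 − rank ∂_1 = 8 − 7 = 1, and the invariant factors of ∂_1 are all 1, so H_0 = Z.
  H_1: rank ker ∂_1 − rank ∂_2 = (10 − 7) − 1 = 2, and the invariant factors of ∂_2 are all 1, so H_1 = Z^2.
  H_2: rank ker ∂_2 − rank ∂_3 = (1 − 1) − 0 = 0, and there is no ∂_3, so H_2 = 0.

H_0 ≅ Z,  H_1 ≅ Z^2,  H_2 = 0.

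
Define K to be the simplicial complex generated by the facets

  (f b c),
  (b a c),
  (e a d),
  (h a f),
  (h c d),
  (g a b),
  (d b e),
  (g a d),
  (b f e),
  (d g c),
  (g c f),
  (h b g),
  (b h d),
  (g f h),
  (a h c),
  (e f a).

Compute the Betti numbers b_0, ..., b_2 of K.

Take the total order a < b < c < d < e < f < g < h on the vertex set. Then K (dimension 2) consists of the simplices:

  0-simplices (8): a, b, c, d, e, f, g, h
  1-simplices (24): ab, ac, ad, ae, af, ag, ah, bc, bd, be, bf, bg, bh, cd, cf, cg, ch, de, dg, dh, ef, fg, fh, gh
  2-simplices (16): abc, abg, ach, ade, adg, aef, afh, bcf, bde, bdh, bef, bgh, cdg, cdh, cfg, fgh

so the chain groups are C_0 ≅ Z^8, C_1 ≅ Z^24, C_2 ≅ Z^16.

Boundary ∂_1: C_1 → C_0 is given by ∂[p,q] = [q] − [p]. For instance
  ∂ac = c − a.
As a 8×24 matrix over Z this has rank 7, with invariant factors (1,1,1,1,1,1,1).

The boundary map ∂_2: C_2 → C_1 maps a triangle to the signed sum of its edges. For instance
  ∂ach = ch − ah + ac,
  ∂fgh = gh − fh + fg.
The resulting 24×16 matrix has rank 15, and its Smith normal form has invariant factors (1,1,1,1,1,1,1,1,1,1,1,1,1,1,1).

From H_k ≅ ker(∂_k) / im(∂_{k+1}) we obtain:

  H_0: rank C_0 − rank ∂_1 = 8 − 7 = 1, and the invariant factors of ∂_1 are all 1, so H_0 = Z.
  H_1: rank ker ∂_1 − rank ∂_2 = (24 − 7) − 15 = 2, and the invariant factors of ∂_2 are all 1, so H_1 = Z^2.
  H_2: rank ker ∂_2 − rank ∂_3 = (16 − 15) − 0 = 1, and there is no ∂_3, so H_2 = Z.

Hence the Betti numbers are b_0 = 1, b_1 = 2, b_2 = 1.

b_0 = 1, b_1 = 2, b_2 = 1.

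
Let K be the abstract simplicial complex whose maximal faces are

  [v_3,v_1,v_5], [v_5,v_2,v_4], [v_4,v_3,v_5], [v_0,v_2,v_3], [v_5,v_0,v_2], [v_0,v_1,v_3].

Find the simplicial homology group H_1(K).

We work with the vertex ordering v_0 < v_1 < v_2 < v_3 < v_4 < v_5. The simplices of K, each written with vertices in increasing order, are:

  0-simplices (6): [v_0], [v_1], [v_2], [v_3], [v_4], [v_5]
  1-simplices (12): [v_0,v_1], [v_0,v_2], [v_0,v_3], [v_0,v_5], [v_1,v_3], [v_1,v_5], [v_2,v_3], [v_2,v_4], [v_2,v_5], [v_3,v_4], [v_3,v_5], [v_4,v_5]
  2-simplices (6): [v_0,v_1,v_3], [v_0,v_2,v_3], [v_0,v_2,v_5], [v_1,v_3,v_5], [v_2,v_4,v_5], [v_3,v_4,v_5]

so the chain groups are C_0 ≅ Z^6, C_1 ≅ Z^12, C_2 ≅ Z^6.

The boundary map ∂_1: C_1 → C_0 maps an edge to its endpoints' difference, ∂[p,q] = q − p.
The resulting 6×12 matrix has rank 5, and its Smith normal form has invariant factors (1,1,1,1,1).

∂_2: C_2 → C_1 sends each 2-simplex [p,q,r] to [q,r] − [p,r] + [p,q]. For instance
  ∂[v_0,v_1,v_3] = [v_1,v_3] − [v_0,v_3] + [v_0,v_1],
  ∂[v_2,v_4,v_5] = [v_4,v_5] − [v_2,v_5] + [v_2,v_4].
As a 12×6 matrix over Z this has rank 6, with invariant factors (1,1,1,1,1,1).

Now H_k = ker ∂_k / im ∂_{k+1}, so:

  H_1: rank ker ∂_1 − rank ∂_2 = (12 − 5) − 6 = 1, and the invariant factors of ∂_2 are all 1, so H_1 = Z.

H_1 = Z.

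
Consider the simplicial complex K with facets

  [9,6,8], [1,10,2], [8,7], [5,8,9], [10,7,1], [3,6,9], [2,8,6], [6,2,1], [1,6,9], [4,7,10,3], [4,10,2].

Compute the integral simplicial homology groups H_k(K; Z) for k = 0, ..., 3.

H_0 = Z,  H_1 = Z^2,  H_2 = 0,  H_3 = 0.

We work with the vertex ordering 1 < 2 < 3 < 4 < 5 < 6 < 7 < 8 < 9 < 10. The simplices of K, each written with vertices in increasing order, are:

  0-simplices (10): [1], [2], [3], [4], [5], [6], [7], [8], [9], [10]
  1-simplices (23): (23 of them)
  2-simplices (13): [1,2,6], [1,2,10], [1,6,9], [1,7,10], [2,4,10], [2,6,8], [3,4,7], [3,4,10], [3,6,9], [3,7,10], [4,7,10], [5,8,9], [6,8,9]
  3-simplices (1): [3,4,7,10]

giving chain groups C_0 ≅ Z^10, C_1 ≅ Z^23, C_2 ≅ Z^13, C_3 ≅ Z^1.

The boundary map ∂_1: C_1 → C_0 is given by ∂[p,q] = [q] − [p]. For instance
  ∂[1,6] = [6] − [1].
The 10×23 boundary matrix has rank 9 and Smith normal form diag(1,1,1,1,1,1,1,1,1).

Boundary ∂_2: C_2 → C_1 sends each 2-simplex [p,q,r] to [q,r] − [p,r] + [p,q]. For instance
  ∂[1,2,6] = [2,6] − [1,6] + [1,2],
  ∂[3,4,10] = [4,10] − [3,10] + [3,4].
As a 23×13 matrix over Z this has rank 12, with invariant factors (1,1,1,1,1,1,1,1,1,1,1,1).

The boundary map ∂_3: C_3 → C_2 sends each 3-simplex σ to the alternating sum Σ_i (−1)^i (σ with its i-th vertex removed). For instance
  ∂[3,4,7,10] = [4,7,10] − [3,7,10] + [3,4,10] − [3,4,7].
This gives a 13×1 integer matrix of rank 1; reducing to Smith normal form yields diagonal entries (1).

Now H_k = ker ∂_k / im ∂_{k+1}, so:

  H_0: rank C_0 − rank ∂_1 = 10 − 9 = 1, and the invariant factors of ∂_1 are all 1, so H_0 ≅ Z.
  H_1: rank ker ∂_1 − rank ∂_2 = (23 − 9) − 12 = 2, and the invariant factors of ∂_2 are all 1, so H_1 ≅ Z^2.
  H_2: rank ker ∂_2 − rank ∂_3 = (13 − 12) − 1 = 0, and the invariant factors of ∂_3 are all 1, so H_2 ≅ 0.
  H_3: rank ker ∂_3 − rank ∂_4 = (1 − 1) − 0 = 0, and there is no ∂_4, so H_3 ≅ 0.

As a check, the Euler characteristic is 10 − 23 + 13 − 1 = -1, which agrees with 1 − 2 + 0 − 0 = -1.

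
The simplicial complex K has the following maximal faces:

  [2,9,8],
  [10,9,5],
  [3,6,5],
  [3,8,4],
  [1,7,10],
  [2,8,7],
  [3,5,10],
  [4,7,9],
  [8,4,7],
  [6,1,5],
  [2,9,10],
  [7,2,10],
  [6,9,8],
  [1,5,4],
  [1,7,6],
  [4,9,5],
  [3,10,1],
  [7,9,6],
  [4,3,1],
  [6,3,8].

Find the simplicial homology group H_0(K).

K has 10 vertices, 30 edges, 20 triangles.
rank ∂_0 = 0, rank ∂_1 = 9 ⇒ b_0 = 10 − 0 − 9 = 1; all invariant factors of ∂_1 are 1 so no torsion. So H_0 ≅ Z.

H_0 ≅ Z.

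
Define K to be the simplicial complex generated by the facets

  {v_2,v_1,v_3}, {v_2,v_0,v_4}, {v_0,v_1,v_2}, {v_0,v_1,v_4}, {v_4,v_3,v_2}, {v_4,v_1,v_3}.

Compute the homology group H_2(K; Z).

Take the total order v_0 < v_1 < v_2 < v_3 < v_4 on the vertex set. Then K (dimension 2) consists of the simplices:

  0-simplices (5): [v_0], [v_1], [v_2], [v_3], [v_4]
  1-simplices (9): [v_0,v_1], [v_0,v_2], [v_0,v_4], [v_1,v_2], [v_1,v_3], [v_1,v_4], [v_2,v_3], [v_2,v_4], [v_3,v_4]
  2-simplices (6): [v_0,v_1,v_2], [v_0,v_1,v_4], [v_0,v_2,v_4], [v_1,v_2,v_3], [v_1,v_3,v_4], [v_2,v_3,v_4]

Hence C_0 ≅ Z^5, C_1 ≅ Z^9, C_2 ≅ Z^6.

Boundary ∂_1: C_1 → C_0 is given by ∂[p,q] = [q] − [p]. For instance
  ∂[v_0,v_1] = [v_1] − [v_0].
The 5×9 boundary matrix has rank 4 and Smith normal form diag(1,1,1,1).

The boundary map ∂_2: C_2 → C_1 acts by ∂[p,q,r] = [q,r] − [p,r] + [p,q]. For instance
  ∂[v_0,v_1,v_2] = [v_1,v_2] − [v_0,v_2] + [v_0,v_1],
  ∂[v_0,v_2,v_4] = [v_2,v_4] − [v_0,v_4] + [v_0,v_2].
The 9×6 boundary matrix has rank 5 and Smith normal form diag(1,1,1,1,1).

Now H_k = ker ∂_k / im ∂_{k+1}, so:

  H_2: rank ker ∂_2 − rank ∂_3 = (6 − 5) − 0 = 1, and there is no ∂_3, so H_2 ≅ Z.

(K is a triangulation of the 2-sphere S^2.)

H_2 = Z.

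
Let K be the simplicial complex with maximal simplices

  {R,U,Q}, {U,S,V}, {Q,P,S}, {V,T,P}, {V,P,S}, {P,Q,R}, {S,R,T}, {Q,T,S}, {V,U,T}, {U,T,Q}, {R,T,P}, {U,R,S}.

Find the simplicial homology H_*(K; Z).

H_0 = Z,  H_1 = Z/2Z,  H_2 = 0.

Take the total order P < Q < R < S < T < U < V on the vertex set. Then K (dimension 2) consists of the simplices:

  0-simplices (7): P, Q, R, S, T, U, V
  1-simplices (18): PQ, PR, PS, PT, PV, QR, QS, QT, QU, RS, RT, RU, ST, SU, SV, TU, TV, UV
  2-simplices (12): PQR, PQS, PRT, PSV, PTV, QRU, QST, QTU, RST, RSU, SUV, TUV

Hence C_0 ≅ Z^7, C_1 ≅ Z^18, C_2 ≅ Z^12.

Boundary ∂_1: C_1 → C_0 sends each edge [p,q] (with p < q) to q − p.
This gives a 7×18 integer matrix of rank 6; reducing to Smith normal form yields diagonal entries (1,1,1,1,1,1).

∂_2: C_2 → C_1 acts by ∂[p,q,r] = [q,r] − [p,r] + [p,q]. For instance
  ∂PQS = QS − PS + PQ,
  ∂QST = ST − QT + QS.
As a 18×12 matrix over Z this has rank 12, with invariant factors (1,1,1,1,1,1,1,1,1,1,1,2).

Now H_k = ker ∂_k / im ∂_{k+1}, so:

  H_0: rank C_0 − rank ∂_1 = 7 − 6 = 1, and the invariant factors of ∂_1 are all 1, so H_0 ≅ Z.
  H_1: rank ker ∂_1 − rank ∂_2 = (18 − 6) − 12 = 0, and ∂_2 has invariant factor 2 > 1, so H_1 ≅ Z/2Z.
  H_2: rank ker ∂_2 − rank ∂_3 = (12 − 12) − 0 = 0, and there is no ∂_3, so H_2 ≅ 0.

As a check, the Euler characteristic is 7 − 18 + 12 = 1, which agrees with 1 − 0 + 0 = 1.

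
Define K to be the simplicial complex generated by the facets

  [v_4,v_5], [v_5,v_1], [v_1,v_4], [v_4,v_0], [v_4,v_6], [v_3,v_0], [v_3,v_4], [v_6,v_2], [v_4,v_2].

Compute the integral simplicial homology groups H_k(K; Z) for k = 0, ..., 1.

H_0 ≅ Z,  H_1 ≅ Z^3.

Order the vertices as v_0 < v_1 < v_2 < v_3 < v_4 < v_5 < v_6. Listing each simplex with vertices in this order, K has dimension 1 with simplices:

  0-simplices (7): [v_0], [v_1], [v_2], [v_3], [v_4], [v_5], [v_6]
  1-simplices (9): [v_0,v_3], [v_0,v_4], [v_1,v_4], [v_1,v_5], [v_2,v_4], [v_2,v_6], [v_3,v_4], [v_4,v_5], [v_4,v_6]

giving chain groups C_0 ≅ Z^7, C_1 ≅ Z^9.

The boundary map ∂_1: C_1 → C_0 maps an edge to its endpoints' difference, ∂[p,q] = q − p.
The 7×9 boundary matrix has rank 6 and Smith normal form diag(1,1,1,1,1,1).

Now H_k = ker ∂_k / im ∂_{k+1}, so:

  H_0: rank C_0 − rank ∂_1 = 7 − 6 = 1, and the invariant factors of ∂_1 are all 1, so H_0 = Z.
  H_1: rank ker ∂_1 − rank ∂_2 = (9 − 6) − 0 = 3, and there is no ∂_2, so H_1 = Z^3.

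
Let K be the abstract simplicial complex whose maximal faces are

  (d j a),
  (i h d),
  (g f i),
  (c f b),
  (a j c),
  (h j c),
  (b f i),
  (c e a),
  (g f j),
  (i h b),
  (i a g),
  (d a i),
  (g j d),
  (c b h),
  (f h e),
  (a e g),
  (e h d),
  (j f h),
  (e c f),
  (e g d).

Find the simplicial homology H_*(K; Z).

Order the vertices as a < b < c < d < e < f < g < h < i < j. Listing each simplex with vertices in this order, K has dimension 2 with simplices:

  0-simplices (10): a, b, c, d, e, f, g, h, i, j
  1-simplices (30): ac, ad, ae, ag, ai, aj, bc, bf, bh, bi, ce, cf, ch, cj, de, dg, dh, di, dj, ef, eg, eh, fg, fh, fi, fj, gi, gj, hi, hj
  2-simplices (20): ace, acj, adi, adj, aeg, agi, bcf, bch, bfi, bhi, cef, chj, deg, deh, dgj, dhi, efh, fgi, fgj, fhj

Hence C_0 ≅ Z^10, C_1 ≅ Z^30, C_2 ≅ Z^20.

Boundary ∂_1: C_1 → C_0 maps an edge to its endpoints' difference, ∂[p,q] = q − p. For instance
  ∂hi = i − h.
As a 10×30 matrix over Z this has rank 9, with invariant factors (1,1,1,1,1,1,1,1,1).

Boundary ∂_2: C_2 → C_1 maps a triangle to the signed sum of its edges. For instance
  ∂adj = dj − aj + ad,
  ∂dgj = gj − dj + dg.
This gives a 30×20 integer matrix of rank 20; reducing to Smith normal form yields diagonal entries (1,1,1,1,1,1,1,1,1,1,1,1,1,1,1,1,1,1,1,2).

From H_k ≅ ker(∂_k) / im(∂_{k+1}) we obtain:

  H_0: rank C_0 − rank ∂_1 = 10 − 9 = 1, and the invariant factors of ∂_1 are all 1, so H_0 ≅ Z.
  H_1: rank ker ∂_1 − rank ∂_2 = (30 − 9) − 20 = 1, and ∂_2 has invariant factor 2 > 1, so H_1 ≅ Z ⊕ Z/2Z.
  H_2: rank ker ∂_2 − rank ∂_3 = (20 − 20) − 0 = 0, and there is no ∂_3, so H_2 ≅ 0.

As a check, the Euler characteristic is 10 − 30 + 20 = 0, which agrees with 1 − 1 + 0 = 0.
(K is a triangulation of the Klein bottle.)

H_0 = Z,  H_1 = Z ⊕ Z/2Z,  H_2 = 0.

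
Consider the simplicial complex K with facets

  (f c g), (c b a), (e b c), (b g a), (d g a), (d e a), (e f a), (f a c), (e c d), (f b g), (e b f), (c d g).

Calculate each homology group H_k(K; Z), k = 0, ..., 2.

Take the total order a < b < c < d < e < f < g on the vertex set. Then K (dimension 2) consists of the simplices:

  0-simplices (7): a, b, c, d, e, f, g
  1-simplices (18): ab, ac, ad, ae, af, ag, bc, be, bf, bg, cd, ce, cf, cg, de, dg, ef, fg
  2-simplices (12): abc, abg, acf, ade, adg, aef, bce, bef, bfg, cde, cdg, cfg

Hence C_0 ≅ Z^7, C_1 ≅ Z^18, C_2 ≅ Z^12.

∂_1: C_1 → C_0 sends each edge [p,q] (with p < q) to q − p. For instance
  ∂be = e − b.
As a 7×18 matrix over Z this has rank 6, with invariant factors (1,1,1,1,1,1).

∂_2: C_2 → C_1 acts by ∂[p,q,r] = [q,r] − [p,r] + [p,q]. For instance
  ∂cde = de − ce + cd,
  ∂adg = dg − ag + ad.
This gives a 18×12 integer matrix of rank 12; reducing to Smith normal form yields diagonal entries (1,1,1,1,1,1,1,1,1,1,1,2).

Computing H_k = (kernel of ∂_k) / (image of ∂_{k+1}):

  H_0: rank C_0 − rank ∂_1 = 7 − 6 = 1, and the invariant factors of ∂_1 are all 1, so H_0 = Z.
  H_1: rank ker ∂_1 − rank ∂_2 = (18 − 6) − 12 = 0, and ∂_2 has invariant factor 2 > 1, so H_1 = Z/2Z.
  H_2: rank ker ∂_2 − rank ∂_3 = (12 − 12) − 0 = 0, and there is no ∂_3, so H_2 = 0.

(K is a triangulation of the real projective plane RP^2.)

H_0 = Z,  H_1 = Z/2Z,  H_2 = 0.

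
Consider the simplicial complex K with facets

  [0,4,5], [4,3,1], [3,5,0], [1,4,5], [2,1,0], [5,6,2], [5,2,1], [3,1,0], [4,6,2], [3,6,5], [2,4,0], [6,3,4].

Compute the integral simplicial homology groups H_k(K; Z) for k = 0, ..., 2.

H_0 ≅ Z,  H_1 ≅ Z/2,  H_2 = 0.

Fix the vertex order 0 < 1 < 2 < 3 < 4 < 5 < 6 and write every simplex with vertices in increasing order. Then dim K = 2 and the simplices of K are:

  0-simplices (7): [0], [1], [2], [3], [4], [5], [6]
  1-simplices (18): [0,1], [0,2], [0,3], [0,4], [0,5], [1,2], [1,3], [1,4], [1,5], [2,4], [2,5], [2,6], [3,4], [3,5], [3,6], [4,5], [4,6], [5,6]
  2-simplices (12): [0,1,2], [0,1,3], [0,2,4], [0,3,5], [0,4,5], [1,2,5], [1,3,4], [1,4,5], [2,4,6], [2,5,6], [3,4,6], [3,5,6]

so the chain groups are C_0 ≅ Z^7, C_1 ≅ Z^18, C_2 ≅ Z^12.

The boundary map ∂_1: C_1 → C_0 maps an edge to its endpoints' difference, ∂[p,q] = q − p.
The 7×18 boundary matrix has rank 6 and Smith normal form diag(1,1,1,1,1,1).

The boundary map ∂_2: C_2 → C_1 acts by ∂[p,q,r] = [q,r] − [p,r] + [p,q]. For instance
  ∂[0,1,3] = [1,3] − [0,3] + [0,1],
  ∂[3,4,6] = [4,6] − [3,6] + [3,4].
The 18×12 boundary matrix has rank 12 and Smith normal form diag(1,1,1,1,1,1,1,1,1,1,1,2).

Computing H_k = (kernel of ∂_k) / (image of ∂_{k+1}):

  H_0: rank C_0 − rank ∂_1 = 7 − 6 = 1, and the invariant factors of ∂_1 are all 1, so H_0 ≅ Z.
  H_1: rank ker ∂_1 − rank ∂_2 = (18 − 6) − 12 = 0, and ∂_2 has invariant factor 2 > 1, so H_1 ≅ Z/2.
  H_2: rank ker ∂_2 − rank ∂_3 = (12 − 12) − 0 = 0, and there is no ∂_3, so H_2 ≅ 0.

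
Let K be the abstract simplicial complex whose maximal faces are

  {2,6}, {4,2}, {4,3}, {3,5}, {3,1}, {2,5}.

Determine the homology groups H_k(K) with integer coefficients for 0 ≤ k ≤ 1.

H_0 ≅ Z,  H_1 ≅ Z.

We work with the vertex ordering 1 < 2 < 3 < 4 < 5 < 6. The simplices of K, each written with vertices in increasing order, are:

  0-simplices (6): [1], [2], [3], [4], [5], [6]
  1-simplices (6): [1,3], [2,4], [2,5], [2,6], [3,4], [3,5]

so the chain groups are C_0 ≅ Z^6, C_1 ≅ Z^6.

The boundary map ∂_1: C_1 → C_0 maps an edge to its endpoints' difference, ∂[p,q] = q − p. For instance
  ∂[3,4] = [4] − [3].
The resulting 6×6 matrix has rank 5, and its Smith normal form has invariant factors (1,1,1,1,1).

Now H_k = ker ∂_k / im ∂_{k+1}, so:

  H_0: rank C_0 − rank ∂_1 = 6 − 5 = 1, and the invariant factors of ∂_1 are all 1, so H_0 = Z.
  H_1: rank ker ∂_1 − rank ∂_2 = (6 − 5) − 0 = 1, and there is no ∂_2, so H_1 = Z.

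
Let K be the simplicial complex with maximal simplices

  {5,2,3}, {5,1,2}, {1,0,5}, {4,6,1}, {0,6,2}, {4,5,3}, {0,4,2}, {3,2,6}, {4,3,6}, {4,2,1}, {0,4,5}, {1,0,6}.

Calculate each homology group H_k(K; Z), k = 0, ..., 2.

H_0 = Z,  H_1 = Z/2,  H_2 = 0.

Take the total order 0 < 1 < 2 < 3 < 4 < 5 < 6 on the vertex set. Then K (dimension 2) consists of the simplices:

  0-simplices (7): [0], [1], [2], [3], [4], [5], [6]
  1-simplices (18): [0,1], [0,2], [0,4], [0,5], [0,6], [1,2], [1,4], [1,5], [1,6], [2,3], [2,4], [2,5], [2,6], [3,4], [3,5], [3,6], [4,5], [4,6]
  2-simplices (12): [0,1,5], [0,1,6], [0,2,4], [0,2,6], [0,4,5], [1,2,4], [1,2,5], [1,4,6], [2,3,5], [2,3,6], [3,4,5], [3,4,6]

so the chain groups are C_0 ≅ Z^7, C_1 ≅ Z^18, C_2 ≅ Z^12.

∂_1: C_1 → C_0 maps an edge to its endpoints' difference, ∂[p,q] = q − p. For instance
  ∂[1,6] = [6] − [1].
As a 7×18 matrix over Z this has rank 6, with invariant factors (1,1,1,1,1,1).

∂_2: C_2 → C_1 acts by ∂[p,q,r] = [q,r] − [p,r] + [p,q]. For instance
  ∂[0,2,6] = [2,6] − [0,6] + [0,2],
  ∂[0,1,5] = [1,5] − [0,5] + [0,1].
The 18×12 boundary matrix has rank 12 and Smith normal form diag(1,1,1,1,1,1,1,1,1,1,1,2).

Computing H_k = (kernel of ∂_k) / (image of ∂_{k+1}):

  H_0: rank C_0 − rank ∂_1 = 7 − 6 = 1, and the invariant factors of ∂_1 are all 1, so H_0 ≅ Z.
  H_1: rank ker ∂_1 − rank ∂_2 = (18 − 6) − 12 = 0, and ∂_2 has invariant factor 2 > 1, so H_1 ≅ Z/2.
  H_2: rank ker ∂_2 − rank ∂_3 = (12 − 12) − 0 = 0, and there is no ∂_3, so H_2 ≅ 0.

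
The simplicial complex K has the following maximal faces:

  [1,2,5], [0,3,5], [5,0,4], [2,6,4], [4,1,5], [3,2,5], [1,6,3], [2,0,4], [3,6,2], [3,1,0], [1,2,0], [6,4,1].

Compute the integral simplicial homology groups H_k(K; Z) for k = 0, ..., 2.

K has 7 vertices, 18 edges, 12 triangles.
rank ∂_0 = 0, rank ∂_1 = 6 ⇒ b_0 = 7 − 0 − 6 = 1; all invariant factors of ∂_1 are 1 so no torsion. So H_0 ≅ Z.
rank ∂_1 = 6, rank ∂_2 = 12 ⇒ b_1 = 18 − 6 − 12 = 0; ∂_2 has invariant factor(s) [2] giving torsion. So H_1 ≅ Z/2.
rank ∂_2 = 12, rank ∂_3 = 0 ⇒ b_2 = 12 − 12 − 0 = 0. So H_2 ≅ 0.

H_0 ≅ Z,  H_1 ≅ Z/2,  H_2 = 0.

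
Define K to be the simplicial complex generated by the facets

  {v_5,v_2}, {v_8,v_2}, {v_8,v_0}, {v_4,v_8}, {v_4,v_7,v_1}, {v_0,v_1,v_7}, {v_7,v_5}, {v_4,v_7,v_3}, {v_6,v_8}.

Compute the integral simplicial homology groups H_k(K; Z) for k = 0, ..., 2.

H_0 ≅ Z,  H_1 ≅ Z^2,  H_2 = 0.

Order the vertices as v_0 < v_1 < v_2 < v_3 < v_4 < v_5 < v_6 < v_7 < v_8. Listing each simplex with vertices in this order, K has dimension 2 with simplices:

  0-simplices (9): [v_0], [v_1], [v_2], [v_3], [v_4], [v_5], [v_6], [v_7], [v_8]
  1-simplices (13): [v_0,v_1], [v_0,v_7], [v_0,v_8], [v_1,v_4], [v_1,v_7], [v_2,v_5], [v_2,v_8], [v_3,v_4], [v_3,v_7], [v_4,v_7], [v_4,v_8], [v_5,v_7], [v_6,v_8]
  2-simplices (3): [v_0,v_1,v_7], [v_1,v_4,v_7], [v_3,v_4,v_7]

Hence C_0 ≅ Z^9, C_1 ≅ Z^13, C_2 ≅ Z^3.

The boundary map ∂_1: C_1 → C_0 sends each edge [p,q] (with p < q) to q − p. For instance
  ∂[v_4,v_7] = [v_7] − [v_4].
The 9×13 boundary matrix has rank 8 and Smith normal form diag(1,1,1,1,1,1,1,1).

∂_2: C_2 → C_1 maps a triangle to the signed sum of its edges. For instance
  ∂[v_1,v_4,v_7] = [v_4,v_7] − [v_1,v_7] + [v_1,v_4],
  ∂[v_3,v_4,v_7] = [v_4,v_7] − [v_3,v_7] + [v_3,v_4].
As a 13×3 matrix over Z this has rank 3, with invariant factors (1,1,1).

From H_k ≅ ker(∂_k) / im(∂_{k+1}) we obtain:

  H_0: rank C_0 − rank ∂_1 = 9 − 8 = 1, and the invariant factors of ∂_1 are all 1, so H_0 = Z.
  H_1: rank ker ∂_1 − rank ∂_2 = (13 − 8) − 3 = 2, and the invariant factors of ∂_2 are all 1, so H_1 = Z^2.
  H_2: rank ker ∂_2 − rank ∂_3 = (3 − 3) − 0 = 0, and there is no ∂_3, so H_2 = 0.

As a check, the Euler characteristic is 9 − 13 + 3 = -1, which agrees with 1 − 2 + 0 = -1.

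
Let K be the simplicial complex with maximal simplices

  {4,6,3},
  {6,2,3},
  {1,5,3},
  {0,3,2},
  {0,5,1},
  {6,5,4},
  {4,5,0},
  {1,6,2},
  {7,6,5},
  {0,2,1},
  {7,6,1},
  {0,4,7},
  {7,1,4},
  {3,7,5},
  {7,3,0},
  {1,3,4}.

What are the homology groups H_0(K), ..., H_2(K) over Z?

H_0 ≅ Z,  H_1 ≅ Z^2,  H_2 ≅ Z.

Fix the vertex order 0 < 1 < 2 < 3 < 4 < 5 < 6 < 7 and write every simplex with vertices in increasing order. Then dim K = 2 and the simplices of K are:

  0-simplices (8): [0], [1], [2], [3], [4], [5], [6], [7]
  1-simplices (24): (24 of them)
  2-simplices (16): [0,1,2], [0,1,5], [0,2,3], [0,3,7], [0,4,5], [0,4,7], [1,2,6], [1,3,4], [1,3,5], [1,4,7], [1,6,7], [2,3,6], [3,4,6], [3,5,7], [4,5,6], [5,6,7]

so the chain groups are C_0 ≅ Z^8, C_1 ≅ Z^24, C_2 ≅ Z^16.

The boundary map ∂_1: C_1 → C_0 maps an edge to its endpoints' difference, ∂[p,q] = q − p. For instance
  ∂[0,7] = [7] − [0].
This gives a 8×24 integer matrix of rank 7; reducing to Smith normal form yields diagonal entries (1,1,1,1,1,1,1).

∂_2: C_2 → C_1 acts by ∂[p,q,r] = [q,r] − [p,r] + [p,q]. For instance
  ∂[0,1,5] = [1,5] − [0,5] + [0,1],
  ∂[0,1,2] = [1,2] − [0,2] + [0,1].
This gives a 24×16 integer matrix of rank 15; reducing to Smith normal form yields diagonal entries (1,1,1,1,1,1,1,1,1,1,1,1,1,1,1).

From H_k ≅ ker(∂_k) / im(∂_{k+1}) we obtain:

  H_0: rank C_0 − rank ∂_1 = 8 − 7 = 1, and the invariant factors of ∂_1 are all 1, so H_0 ≅ Z.
  H_1: rank ker ∂_1 − rank ∂_2 = (24 − 7) − 15 = 2, and the invariant factors of ∂_2 are all 1, so H_1 ≅ Z^2.
  H_2: rank ker ∂_2 − rank ∂_3 = (16 − 15) − 0 = 1, and there is no ∂_3, so H_2 ≅ Z.

As a check, the Euler characteristic is 8 − 24 + 16 = 0, which agrees with 1 − 2 + 1 = 0.
(K is a triangulation of the torus T^2.)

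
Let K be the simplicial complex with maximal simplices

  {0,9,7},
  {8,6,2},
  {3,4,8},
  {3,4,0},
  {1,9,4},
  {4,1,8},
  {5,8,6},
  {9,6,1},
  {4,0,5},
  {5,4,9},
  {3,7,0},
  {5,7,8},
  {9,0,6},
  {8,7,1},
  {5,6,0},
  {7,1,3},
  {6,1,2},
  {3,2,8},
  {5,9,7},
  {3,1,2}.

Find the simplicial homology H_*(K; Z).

H_0 ≅ Z,  H_1 ≅ Z ⊕ Z/2,  H_2 = 0.

Fix the vertex order 0 < 1 < 2 < 3 < 4 < 5 < 6 < 7 < 8 < 9 and write every simplex with vertices in increasing order. Then dim K = 2 and the simplices of K are:

  0-simplices (10): [0], [1], [2], [3], [4], [5], [6], [7], [8], [9]
  1-simplices (30): (30 of them)
  2-simplices (20): (20 of them)

giving chain groups C_0 ≅ Z^10, C_1 ≅ Z^30, C_2 ≅ Z^20.

Boundary ∂_1: C_1 → C_0 sends each edge [p,q] (with p < q) to q − p. For instance
  ∂[6,8] = [8] − [6].
As a 10×30 matrix over Z this has rank 9, with invariant factors (1,1,1,1,1,1,1,1,1).

∂_2: C_2 → C_1 acts by ∂[p,q,r] = [q,r] − [p,r] + [p,q]. For instance
  ∂[1,3,7] = [3,7] − [1,7] + [1,3],
  ∂[1,2,3] = [2,3] − [1,3] + [1,2].
The resulting 30×20 matrix has rank 20, and its Smith normal form has invariant factors (1,1,1,1,1,1,1,1,1,1,1,1,1,1,1,1,1,1,1,2).

Reading off H_k = ker ∂_k / im ∂_{k+1}:

  H_0: rank C_0 − rank ∂_1 = 10 − 9 = 1, and the invariant factors of ∂_1 are all 1, so H_0 ≅ Z.
  H_1: rank ker ∂_1 − rank ∂_2 = (30 − 9) − 20 = 1, and ∂_2 has invariant factor 2 > 1, so H_1 ≅ Z ⊕ Z/2.
  H_2: rank ker ∂_2 − rank ∂_3 = (20 − 20) − 0 = 0, and there is no ∂_3, so H_2 ≅ 0.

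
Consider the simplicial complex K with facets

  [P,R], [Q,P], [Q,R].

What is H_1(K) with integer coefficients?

H_1 = Z.

Take the total order P < Q < R on the vertex set. Then K (dimension 1) consists of the simplices:

  0-simplices (3): P, Q, R
  1-simplices (3): PQ, PR, QR

giving chain groups C_0 ≅ Z^3, C_1 ≅ Z^3.

Boundary ∂_1: C_1 → C_0 sends each edge [p,q] (with p < q) to q − p.
The resulting 3×3 matrix has rank 2, and its Smith normal form has invariant factors (1,1).

From H_k ≅ ker(∂_k) / im(∂_{k+1}) we obtain:

  H_1: rank ker ∂_1 − rank ∂_2 = (3 − 2) − 0 = 1, and there is no ∂_2, so H_1 = Z.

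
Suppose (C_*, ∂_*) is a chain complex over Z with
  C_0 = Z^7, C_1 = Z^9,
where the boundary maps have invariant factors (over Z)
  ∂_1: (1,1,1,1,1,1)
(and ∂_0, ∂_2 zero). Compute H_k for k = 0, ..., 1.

H_0: b_0 = 7 − 0 − 6 = 1; torsion from ∂_1 factors > 1: none. So H_0 ≅ Z.
H_1: b_1 = 9 − 6 − 0 = 3; torsion from ∂_2 factors > 1: none. So H_1 ≅ Z^3.

H_0 ≅ Z,  H_1 ≅ Z^3.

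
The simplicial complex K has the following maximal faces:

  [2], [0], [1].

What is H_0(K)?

H_0 = Z^3.

Fix the vertex order 0 < 1 < 2 and write every simplex with vertices in increasing order. Then dim K = 0 and the simplices of K are:

  0-simplices (3): [0], [1], [2]

Hence C_0 ≅ Z^3.

Now H_k = ker ∂_k / im ∂_{k+1}, so:

  H_0: rank C_0 − rank ∂_1 = 3 − 0 = 3, and there is no ∂_1, so H_0 ≅ Z^3.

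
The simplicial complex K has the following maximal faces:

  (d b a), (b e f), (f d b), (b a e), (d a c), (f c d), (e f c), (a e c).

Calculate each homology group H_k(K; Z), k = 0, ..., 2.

K has 6 vertices, 12 edges, 8 triangles.
rank ∂_0 = 0, rank ∂_1 = 5 ⇒ b_0 = 6 − 0 − 5 = 1; all invariant factors of ∂_1 are 1 so no torsion. So H_0 ≅ Z.
rank ∂_1 = 5, rank ∂_2 = 7 ⇒ b_1 = 12 − 5 − 7 = 0; all invariant factors of ∂_2 are 1 so no torsion. So H_1 ≅ 0.
rank ∂_2 = 7, rank ∂_3 = 0 ⇒ b_2 = 8 − 7 − 0 = 1. So H_2 ≅ Z.

H_0 = Z,  H_1 = 0,  H_2 = Z.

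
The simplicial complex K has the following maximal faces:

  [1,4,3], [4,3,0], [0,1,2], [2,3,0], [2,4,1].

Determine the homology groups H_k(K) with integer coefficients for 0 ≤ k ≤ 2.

Order the vertices as 0 < 1 < 2 < 3 < 4. Listing each simplex with vertices in this order, K has dimension 2 with simplices:

  0-simplices (5): [0], [1], [2], [3], [4]
  1-simplices (10): [0,1], [0,2], [0,3], [0,4], [1,2], [1,3], [1,4], [2,3], [2,4], [3,4]
  2-simplices (5): [0,1,2], [0,2,3], [0,3,4], [1,2,4], [1,3,4]

so the chain groups are C_0 ≅ Z^5, C_1 ≅ Z^10, C_2 ≅ Z^5.

Boundary ∂_1: C_1 → C_0 maps an edge to its endpoints' difference, ∂[p,q] = q − p.
This gives a 5×10 integer matrix of rank 4; reducing to Smith normal form yields diagonal entries (1,1,1,1).

Boundary ∂_2: C_2 → C_1 acts by ∂[p,q,r] = [q,r] − [p,r] + [p,q]. For instance
  ∂[1,3,4] = [3,4] − [1,4] + [1,3],
  ∂[0,1,2] = [1,2] − [0,2] + [0,1].
The resulting 10×5 matrix has rank 5, and its Smith normal form has invariant factors (1,1,1,1,1).

Reading off H_k = ker ∂_k / im ∂_{k+1}:

  H_0: rank C_0 − rank ∂_1 = 5 − 4 = 1, and the invariant factors of ∂_1 are all 1, so H_0 = Z.
  H_1: rank ker ∂_1 − rank ∂_2 = (10 − 4) − 5 = 1, and the invariant factors of ∂_2 are all 1, so H_1 = Z.
  H_2: rank ker ∂_2 − rank ∂_3 = (5 − 5) − 0 = 0, and there is no ∂_3, so H_2 = 0.

As a check, the Euler characteristic is 5 − 10 + 5 = 0, which agrees with 1 − 1 + 0 = 0.
(K is a triangulation of the Möbius band.)

H_0 = Z,  H_1 = Z,  H_2 = 0.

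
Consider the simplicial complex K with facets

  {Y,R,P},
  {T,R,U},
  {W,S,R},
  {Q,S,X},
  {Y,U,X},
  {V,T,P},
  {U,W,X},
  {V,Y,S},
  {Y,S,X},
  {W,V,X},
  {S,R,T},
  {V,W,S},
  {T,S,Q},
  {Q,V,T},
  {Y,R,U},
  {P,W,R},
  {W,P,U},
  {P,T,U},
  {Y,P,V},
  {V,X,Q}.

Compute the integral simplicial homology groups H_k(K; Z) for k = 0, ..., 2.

H_0 = Z,  H_1 = Z ⊕ Z/2Z,  H_2 = 0.

Take the total order P < Q < R < S < T < U < V < W < X < Y on the vertex set. Then K (dimension 2) consists of the simplices:

  0-simplices (10): P, Q, R, S, T, U, V, W, X, Y
  1-simplices (30): PR, PT, PU, PV, PW, PY, QS, QT, QV, QX, RS, RT, RU, RW, RY, ST, SV, SW, SX, SY, TU, TV, UW, UX, UY, VW, VX, VY, WX, XY
  2-simplices (20): PRW, PRY, PTU, PTV, PUW, PVY, QST, QSX, QTV, QVX, RST, RSW, RTU, RUY, SVW, SVY, SXY, UWX, UXY, VWX

Hence C_0 ≅ Z^10, C_1 ≅ Z^30, C_2 ≅ Z^20.

The boundary map ∂_1: C_1 → C_0 is given by ∂[p,q] = [q] − [p].
As a 10×30 matrix over Z this has rank 9, with invariant factors (1,1,1,1,1,1,1,1,1).

∂_2: C_2 → C_1 maps a triangle to the signed sum of its edges. For instance
  ∂RTU = TU − RU + RT,
  ∂SVW = VW − SW + SV.
The resulting 30×20 matrix has rank 20, and its Smith normal form has invariant factors (1,1,1,1,1,1,1,1,1,1,1,1,1,1,1,1,1,1,1,2).

Computing H_k = (kernel of ∂_k) / (image of ∂_{k+1}):

  H_0: rank C_0 − rank ∂_1 = 10 − 9 = 1, and the invariant factors of ∂_1 are all 1, so H_0 ≅ Z.
  H_1: rank ker ∂_1 − rank ∂_2 = (30 − 9) − 20 = 1, and ∂_2 has invariant factor 2 > 1, so H_1 ≅ Z ⊕ Z/2Z.
  H_2: rank ker ∂_2 − rank ∂_3 = (20 − 20) − 0 = 0, and there is no ∂_3, so H_2 ≅ 0.

(K is a triangulation of the Klein bottle.)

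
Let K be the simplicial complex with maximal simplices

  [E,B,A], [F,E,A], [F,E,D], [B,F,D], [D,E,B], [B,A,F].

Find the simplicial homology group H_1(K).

Order the vertices as A < B < D < E < F. Listing each simplex with vertices in this order, K has dimension 2 with simplices:

  0-simplices (5): A, B, D, E, F
  1-simplices (9): AB, AE, AF, BD, BE, BF, DE, DF, EF
  2-simplices (6): ABE, ABF, AEF, BDE, BDF, DEF

Hence C_0 ≅ Z^5, C_1 ≅ Z^9, C_2 ≅ Z^6.

∂_1: C_1 → C_0 maps an edge to its endpoints' difference, ∂[p,q] = q − p.
The 5×9 boundary matrix has rank 4 and Smith normal form diag(1,1,1,1).

The boundary map ∂_2: C_2 → C_1 sends each 2-simplex [p,q,r] to [q,r] − [p,r] + [p,q]. For instance
  ∂AEF = EF − AF + AE,
  ∂BDF = DF − BF + BD.
The resulting 9×6 matrix has rank 5, and its Smith normal form has invariant factors (1,1,1,1,1).

Now H_k = ker ∂_k / im ∂_{k+1}, so:

  H_1: rank ker ∂_1 − rank ∂_2 = (9 − 4) − 5 = 0, and the invariant factors of ∂_2 are all 1, so H_1 = 0.

(K is a triangulation of the 2-sphere S^2.)

H_1 ≅ 0.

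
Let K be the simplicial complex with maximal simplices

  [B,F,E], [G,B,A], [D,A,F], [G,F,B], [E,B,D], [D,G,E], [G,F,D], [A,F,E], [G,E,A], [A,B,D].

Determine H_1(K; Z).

Take the total order A < B < D < E < F < G on the vertex set. Then K (dimension 2) consists of the simplices:

  0-simplices (6): A, B, D, E, F, G
  1-simplices (15): AB, AD, AE, AF, AG, BD, BE, BF, BG, DE, DF, DG, EF, EG, FG
  2-simplices (10): ABD, ABG, ADF, AEF, AEG, BDE, BEF, BFG, DEG, DFG

giving chain groups C_0 ≅ Z^6, C_1 ≅ Z^15, C_2 ≅ Z^10.

∂_1: C_1 → C_0 maps an edge to its endpoints' difference, ∂[p,q] = q − p. For instance
  ∂BF = F − B.
The 6×15 boundary matrix has rank 5 and Smith normal form diag(1,1,1,1,1).

∂_2: C_2 → C_1 acts by ∂[p,q,r] = [q,r] − [p,r] + [p,q]. For instance
  ∂BEF = EF − BF + BE,
  ∂ABG = BG − AG + AB.
The resulting 15×10 matrix has rank 10, and its Smith normal form has invariant factors (1,1,1,1,1,1,1,1,1,2).

Now H_k = ker ∂_k / im ∂_{k+1}, so:

  H_1: rank ker ∂_1 − rank ∂_2 = (15 − 5) − 10 = 0, and ∂_2 has invariant factor 2 > 1, so H_1 ≅ Z/2Z.

H_1 ≅ Z/2Z.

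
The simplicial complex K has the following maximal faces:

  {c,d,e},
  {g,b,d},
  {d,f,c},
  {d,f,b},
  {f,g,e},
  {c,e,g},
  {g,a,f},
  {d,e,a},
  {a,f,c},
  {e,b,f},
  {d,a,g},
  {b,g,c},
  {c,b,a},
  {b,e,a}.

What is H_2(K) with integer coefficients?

K has 7 vertices, 21 edges, 14 triangles.
rank ∂_2 = 13, rank ∂_3 = 0 ⇒ b_2 = 14 − 13 − 0 = 1. So H_2 ≅ Z.

H_2 ≅ Z.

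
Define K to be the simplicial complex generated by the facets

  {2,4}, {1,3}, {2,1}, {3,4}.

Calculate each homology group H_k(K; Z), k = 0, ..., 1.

We work with the vertex ordering 1 < 2 < 3 < 4. The simplices of K, each written with vertices in increasing order, are:

  0-simplices (4): [1], [2], [3], [4]
  1-simplices (4): [1,2], [1,3], [2,4], [3,4]

giving chain groups C_0 ≅ Z^4, C_1 ≅ Z^4.

Boundary ∂_1: C_1 → C_0 is given by ∂[p,q] = [q] − [p]. For instance
  ∂[3,4] = [4] − [3].
The resulting 4×4 matrix has rank 3, and its Smith normal form has invariant factors (1,1,1).

From H_k ≅ ker(∂_k) / im(∂_{k+1}) we obtain:

  H_0: rank C_0 − rank ∂_1 = 4 − 3 = 1, and the invariant factors of ∂_1 are all 1, so H_0 = Z.
  H_1: rank ker ∂_1 − rank ∂_2 = (4 − 3) − 0 = 1, and there is no ∂_2, so H_1 = Z.

(K is a triangulation of the circle S^1.)

H_0 ≅ Z,  H_1 ≅ Z.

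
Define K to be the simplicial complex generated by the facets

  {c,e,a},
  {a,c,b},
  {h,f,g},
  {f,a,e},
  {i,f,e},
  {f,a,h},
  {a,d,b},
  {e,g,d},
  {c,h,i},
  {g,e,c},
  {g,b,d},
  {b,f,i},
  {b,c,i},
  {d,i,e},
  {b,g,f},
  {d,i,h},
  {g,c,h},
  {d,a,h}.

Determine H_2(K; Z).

H_2 = Z.

Take the total order a < b < c < d < e < f < g < h < i on the vertex set. Then K (dimension 2) consists of the simplices:

  0-simplices (9): a, b, c, d, e, f, g, h, i
  1-simplices (27): ab, ac, ad, ae, af, ah, bc, bd, bf, bg, bi, ce, cg, ch, ci, de, dg, dh, di, ef, eg, ei, fg, fh, fi, gh, hi
  2-simplices (18): abc, abd, ace, adh, aef, afh, bci, bdg, bfg, bfi, ceg, cgh, chi, deg, dei, dhi, efi, fgh

Hence C_0 ≅ Z^9, C_1 ≅ Z^27, C_2 ≅ Z^18.

The boundary map ∂_1: C_1 → C_0 is given by ∂[p,q] = [q] − [p]. For instance
  ∂ab = b − a.
The 9×27 boundary matrix has rank 8 and Smith normal form diag(1,1,1,1,1,1,1,1).

Boundary ∂_2: C_2 → C_1 acts by ∂[p,q,r] = [q,r] − [p,r] + [p,q]. For instance
  ∂afh = fh − ah + af,
  ∂bfi = fi − bi + bf.
As a 27×18 matrix over Z this has rank 17, with invariant factors (1,1,1,1,1,1,1,1,1,1,1,1,1,1,1,1,1).

Computing H_k = (kernel of ∂_k) / (image of ∂_{k+1}):

  H_2: rank ker ∂_2 − rank ∂_3 = (18 − 17) − 0 = 1, and there is no ∂_3, so H_2 = Z.

(K is a triangulation of the torus T^2.)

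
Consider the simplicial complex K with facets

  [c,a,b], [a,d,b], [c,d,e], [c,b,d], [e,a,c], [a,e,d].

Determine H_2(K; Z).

H_2 ≅ Z.

Order the vertices as a < b < c < d < e. Listing each simplex with vertices in this order, K has dimension 2 with simplices:

  0-simplices (5): a, b, c, d, e
  1-simplices (9): ab, ac, ad, ae, bc, bd, cd, ce, de
  2-simplices (6): abc, abd, ace, ade, bcd, cde

so the chain groups are C_0 ≅ Z^5, C_1 ≅ Z^9, C_2 ≅ Z^6.

The boundary map ∂_1: C_1 → C_0 is given by ∂[p,q] = [q] − [p].
As a 5×9 matrix over Z this has rank 4, with invariant factors (1,1,1,1).

∂_2: C_2 → C_1 acts by ∂[p,q,r] = [q,r] − [p,r] + [p,q]. For instance
  ∂ade = de − ae + ad,
  ∂ace = ce − ae + ac.
As a 9×6 matrix over Z this has rank 5, with invariant factors (1,1,1,1,1).

Reading off H_k = ker ∂_k / im ∂_{k+1}:

  H_2: rank ker ∂_2 − rank ∂_3 = (6 − 5) − 0 = 1, and there is no ∂_3, so H_2 = Z.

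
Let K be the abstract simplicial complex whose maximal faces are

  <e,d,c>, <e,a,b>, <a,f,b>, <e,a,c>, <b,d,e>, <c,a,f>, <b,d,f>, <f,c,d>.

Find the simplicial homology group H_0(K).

We work with the vertex ordering a < b < c < d < e < f. The simplices of K, each written with vertices in increasing order, are:

  0-simplices (6): a, b, c, d, e, f
  1-simplices (12): ab, ac, ae, af, bd, be, bf, cd, ce, cf, de, df
  2-simplices (8): abe, abf, ace, acf, bde, bdf, cde, cdf

giving chain groups C_0 ≅ Z^6, C_1 ≅ Z^12, C_2 ≅ Z^8.

The boundary map ∂_1: C_1 → C_0 sends each edge [p,q] (with p < q) to q − p. For instance
  ∂cd = d − c.
The resulting 6×12 matrix has rank 5, and its Smith normal form has invariant factors (1,1,1,1,1).

∂_2: C_2 → C_1 sends each 2-simplex [p,q,r] to [q,r] − [p,r] + [p,q]. For instance
  ∂acf = cf − af + ac,
  ∂ace = ce − ae + ac.
The 12×8 boundary matrix has rank 7 and Smith normal form diag(1,1,1,1,1,1,1).

Now H_k = ker ∂_k / im ∂_{k+1}, so:

  H_0: rank C_0 − rank ∂_1 = 6 − 5 = 1, and the invariant factors of ∂_1 are all 1, so H_0 ≅ Z.

(K is a triangulation of the 2-sphere S^2.)

H_0 = Z.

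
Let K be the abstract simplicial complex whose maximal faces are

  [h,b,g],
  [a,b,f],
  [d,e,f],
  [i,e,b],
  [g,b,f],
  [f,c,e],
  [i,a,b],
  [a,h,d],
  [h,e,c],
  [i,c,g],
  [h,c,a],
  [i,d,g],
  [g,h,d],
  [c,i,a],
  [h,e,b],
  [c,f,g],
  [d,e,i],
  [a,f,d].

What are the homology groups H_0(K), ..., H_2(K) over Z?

H_0 = Z,  H_1 = Z^2,  H_2 = Z.

Take the total order a < b < c < d < e < f < g < h < i on the vertex set. Then K (dimension 2) consists of the simplices:

  0-simplices (9): a, b, c, d, e, f, g, h, i
  1-simplices (27): ab, ac, ad, af, ah, ai, be, bf, bg, bh, bi, ce, cf, cg, ch, ci, de, df, dg, dh, di, ef, eh, ei, fg, gh, gi
  2-simplices (18): abf, abi, ach, aci, adf, adh, beh, bei, bfg, bgh, cef, ceh, cfg, cgi, def, dei, dgh, dgi

giving chain groups C_0 ≅ Z^9, C_1 ≅ Z^27, C_2 ≅ Z^18.

The boundary map ∂_1: C_1 → C_0 maps an edge to its endpoints' difference, ∂[p,q] = q − p. For instance
  ∂ad = d − a.
As a 9×27 matrix over Z this has rank 8, with invariant factors (1,1,1,1,1,1,1,1).

The boundary map ∂_2: C_2 → C_1 maps a triangle to the signed sum of its edges. For instance
  ∂abi = bi − ai + ab,
  ∂aci = ci − ai + ac.
As a 27×18 matrix over Z this has rank 17, with invariant factors (1,1,1,1,1,1,1,1,1,1,1,1,1,1,1,1,1).

From H_k ≅ ker(∂_k) / im(∂_{k+1}) we obtain:

  H_0: rank C_0 − rank ∂_1 = 9 − 8 = 1, and the invariant factors of ∂_1 are all 1, so H_0 = Z.
  H_1: rank ker ∂_1 − rank ∂_2 = (27 − 8) − 17 = 2, and the invariant factors of ∂_2 are all 1, so H_1 = Z^2.
  H_2: rank ker ∂_2 − rank ∂_3 = (18 − 17) − 0 = 1, and there is no ∂_3, so H_2 = Z.

(K is a triangulation of the torus T^2.)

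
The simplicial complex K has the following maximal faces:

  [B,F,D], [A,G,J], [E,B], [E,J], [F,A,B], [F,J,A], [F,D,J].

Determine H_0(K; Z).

Take the total order A < B < D < E < F < G < J on the vertex set. Then K (dimension 2) consists of the simplices:

  0-simplices (7): A, B, D, E, F, G, J
  1-simplices (12): AB, AF, AG, AJ, BD, BE, BF, DF, DJ, EJ, FJ, GJ
  2-simplices (5): ABF, AFJ, AGJ, BDF, DFJ

so the chain groups are C_0 ≅ Z^7, C_1 ≅ Z^12, C_2 ≅ Z^5.

The boundary map ∂_1: C_1 → C_0 maps an edge to its endpoints' difference, ∂[p,q] = q − p.
This gives a 7×12 integer matrix of rank 6; reducing to Smith normal form yields diagonal entries (1,1,1,1,1,1).

The boundary map ∂_2: C_2 → C_1 maps a triangle to the signed sum of its edges. For instance
  ∂AGJ = GJ − AJ + AG,
  ∂DFJ = FJ − DJ + DF.
This gives a 12×5 integer matrix of rank 5; reducing to Smith normal form yields diagonal entries (1,1,1,1,1).

Now H_k = ker ∂_k / im ∂_{k+1}, so:

  H_0: rank C_0 − rank ∂_1 = 7 − 6 = 1, and the invariant factors of ∂_1 are all 1, so H_0 ≅ Z.

H_0 ≅ Z.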